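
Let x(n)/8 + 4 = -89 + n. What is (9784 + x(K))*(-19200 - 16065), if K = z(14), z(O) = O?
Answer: -322745280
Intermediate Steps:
K = 14
x(n) = -744 + 8*n (x(n) = -32 + 8*(-89 + n) = -32 + (-712 + 8*n) = -744 + 8*n)
(9784 + x(K))*(-19200 - 16065) = (9784 + (-744 + 8*14))*(-19200 - 16065) = (9784 + (-744 + 112))*(-35265) = (9784 - 632)*(-35265) = 9152*(-35265) = -322745280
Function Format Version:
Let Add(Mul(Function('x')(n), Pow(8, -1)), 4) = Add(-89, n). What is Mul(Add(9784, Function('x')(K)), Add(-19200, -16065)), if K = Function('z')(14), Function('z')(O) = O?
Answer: -322745280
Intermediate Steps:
K = 14
Function('x')(n) = Add(-744, Mul(8, n)) (Function('x')(n) = Add(-32, Mul(8, Add(-89, n))) = Add(-32, Add(-712, Mul(8, n))) = Add(-744, Mul(8, n)))
Mul(Add(9784, Function('x')(K)), Add(-19200, -16065)) = Mul(Add(9784, Add(-744, Mul(8, 14))), Add(-19200, -16065)) = Mul(Add(9784, Add(-744, 112)), -35265) = Mul(Add(9784, -632), -35265) = Mul(9152, -35265) = -322745280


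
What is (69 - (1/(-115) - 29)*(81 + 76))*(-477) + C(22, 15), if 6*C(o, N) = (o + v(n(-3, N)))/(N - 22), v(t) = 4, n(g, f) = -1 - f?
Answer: -5325910174/2415 ≈ -2.2053e+6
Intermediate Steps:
C(o, N) = (4 + o)/(6*(-22 + N)) (C(o, N) = ((o + 4)/(N - 22))/6 = ((4 + o)/(-22 + N))/6 = (4 + o)/(6*(-22 + N)))
(69 - (1/(-115) - 29)*(81 + 76))*(-477) + C(22, 15) = (69 - (1/(-115) - 29)*(81 + 76))*(-477) + (4 + 22)/(6*(-22 + 15)) = (69 - (-1/115 - 29)*157)*(-477) + (1/6)*26/(-7) = (69 - (-3336)*157/115)*(-477) + (1/6)*(-1/7)*26 = (69 - 1*(-523752/115))*(-477) - 13/21 = (69 + 523752/115)*(-477) - 13/21 = (531687/115)*(-477) - 13/21 = -253614699/115 - 13/21 = -5325910174/2415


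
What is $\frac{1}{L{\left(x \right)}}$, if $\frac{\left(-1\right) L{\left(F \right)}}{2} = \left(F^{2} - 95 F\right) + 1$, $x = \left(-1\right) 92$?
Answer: $- \frac{1}{34410} \approx -2.9061 \cdot 10^{-5}$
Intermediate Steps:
$x = -92$
$L{\left(F \right)} = -2 - 2 F^{2} + 190 F$ ($L{\left(F \right)} = - 2 \left(\left(F^{2} - 95 F\right) + 1\right) = - 2 \left(1 + F^{2} - 95 F\right) = -2 - 2 F^{2} + 190 F$)
$\frac{1}{L{\left(x \right)}} = \frac{1}{-2 - 2 \left(-92\right)^{2} + 190 \left(-92\right)} = \frac{1}{-2 - 16928 - 17480} = \frac{1}{-34410} = - \frac{1}{34410}$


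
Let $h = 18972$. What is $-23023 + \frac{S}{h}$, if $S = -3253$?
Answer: $- \frac{436795609}{18972} \approx -23023.0$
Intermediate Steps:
$-23023 + \frac{S}{h} = -23023 - \frac{3253}{18972} = - \frac{436795609}{18972}$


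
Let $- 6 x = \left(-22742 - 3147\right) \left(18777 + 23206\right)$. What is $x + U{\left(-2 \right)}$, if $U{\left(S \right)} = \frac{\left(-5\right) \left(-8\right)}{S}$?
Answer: $\frac{1086897767}{6} \approx 1.8115 \cdot 10^{8}$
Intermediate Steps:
$U{\left(S \right)} = \frac{40}{S}$
$x = \frac{1086897887}{6}$ ($x = - \frac{\left(-22742 - 3147\right) \left(18777 + 23206\right)}{6} = - \frac{\left(-25889\right) 41983}{6} = \left(- \frac{1}{6}\right) \left(-1086897887\right) = \frac{1086897887}{6} \approx 1.8115 \cdot 10^{8}$)
$x + U{\left(-2 \right)} = \frac{1086897887}{6} + \frac{40}{-2} = \frac{1086897887}{6} + 40 \left(- \frac{1}{2}\right) = \frac{1086897887}{6} - 20 = \frac{1086897767}{6}$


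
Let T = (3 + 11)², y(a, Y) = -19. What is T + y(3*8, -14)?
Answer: 177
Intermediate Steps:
T = 196 (T = 14² = 196)
T + y(3*8, -14) = 196 - 19 = 177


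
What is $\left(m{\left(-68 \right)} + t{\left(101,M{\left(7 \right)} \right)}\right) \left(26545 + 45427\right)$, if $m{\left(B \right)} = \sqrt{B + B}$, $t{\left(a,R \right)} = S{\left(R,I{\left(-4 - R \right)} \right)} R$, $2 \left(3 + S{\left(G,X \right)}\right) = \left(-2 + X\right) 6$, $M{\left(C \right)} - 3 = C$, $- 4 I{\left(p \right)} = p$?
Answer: $1079580 + 143944 i \sqrt{34} \approx 1.0796 \cdot 10^{6} + 8.3933 \cdot 10^{5} i$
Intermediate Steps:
$I{\left(p \right)} = - \frac{p}{4}$
$M{\left(C \right)} = 3 + C$
$S{\left(G,X \right)} = -9 + 3 X$ ($S{\left(G,X \right)} = -3 + \frac{\left(-2 + X\right) 6}{2} = -3 + \frac{-12 + 6 X}{2} = -3 + \left(-6 + 3 X\right) = -9 + 3 X$)
$t{\left(a,R \right)} = R \left(-6 + \frac{3 R}{4}\right)$ ($t{\left(a,R \right)} = \left(-9 + 3 \left(- \frac{-4 - R}{4}\right)\right) R = \left(-9 + 3 \left(1 + \frac{R}{4}\right)\right) R = \left(-9 + \left(3 + \frac{3 R}{4}\right)\right) R = \left(-6 + \frac{3 R}{4}\right) R = R \left(-6 + \frac{3 R}{4}\right)$)
$m{\left(B \right)} = \sqrt{2} \sqrt{B}$ ($m{\left(B \right)} = \sqrt{2 B} = \sqrt{2} \sqrt{B}$)
$\left(m{\left(-68 \right)} + t{\left(101,M{\left(7 \right)} \right)}\right) \left(26545 + 45427\right) = \left(\sqrt{2} \sqrt{-68} + \frac{3 \left(3 + 7\right) \left(-8 + \left(3 + 7\right)\right)}{4}\right) \left(26545 + 45427\right) = \left(\sqrt{2} \cdot 2 i \sqrt{17} + \frac{3}{4} \cdot 10 \left(-8 + 10\right)\right) 71972 = \left(2 i \sqrt{34} + \frac{3}{4} \cdot 10 \cdot 2\right) 71972 = \left(2 i \sqrt{34} + 15\right) 71972 = \left(15 + 2 i \sqrt{34}\right) 71972 = 1079580 + 143944 i \sqrt{34}$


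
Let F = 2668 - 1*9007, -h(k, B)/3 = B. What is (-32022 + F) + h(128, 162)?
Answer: -38847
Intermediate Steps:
h(k, B) = -3*B
F = -6339 (F = 2668 - 9007 = -6339)
(-32022 + F) + h(128, 162) = (-32022 - 6339) - 3*162 = -38361 - 486 = -38847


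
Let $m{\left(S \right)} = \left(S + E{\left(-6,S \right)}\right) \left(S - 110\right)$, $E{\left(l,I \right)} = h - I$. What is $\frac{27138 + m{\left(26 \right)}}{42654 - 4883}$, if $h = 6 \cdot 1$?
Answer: $\frac{26634}{37771} \approx 0.70514$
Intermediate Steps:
$h = 6$
$E{\left(l,I \right)} = 6 - I$
$m{\left(S \right)} = -660 + 6 S$ ($m{\left(S \right)} = \left(S - \left(-6 + S\right)\right) \left(S - 110\right) = 6 \left(-110 + S\right) = -660 + 6 S$)
$\frac{27138 + m{\left(26 \right)}}{42654 - 4883} = \frac{27138 + \left(-660 + 6 \cdot 26\right)}{42654 - 4883} = \frac{27138 + \left(-660 + 156\right)}{37771} = \left(27138 - 504\right) \frac{1}{37771} = 26634 \cdot \frac{1}{37771} = \frac{26634}{37771}$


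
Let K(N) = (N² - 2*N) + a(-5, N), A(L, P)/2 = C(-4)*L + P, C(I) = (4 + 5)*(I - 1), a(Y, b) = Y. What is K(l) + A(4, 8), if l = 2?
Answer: -349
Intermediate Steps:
C(I) = -9 + 9*I (C(I) = 9*(-1 + I) = -9 + 9*I)
A(L, P) = -90*L + 2*P (A(L, P) = 2*((-9 + 9*(-4))*L + P) = 2*((-9 - 36)*L + P) = 2*(-45*L + P) = 2*(P - 45*L) = -90*L + 2*P)
K(N) = -5 + N² - 2*N (K(N) = (N² - 2*N) - 5 = -5 + N² - 2*N)
K(l) + A(4, 8) = (-5 + 2² - 2*2) + (-90*4 + 2*8) = (-5 + 4 - 4) + (-360 + 16) = -5 - 344 = -349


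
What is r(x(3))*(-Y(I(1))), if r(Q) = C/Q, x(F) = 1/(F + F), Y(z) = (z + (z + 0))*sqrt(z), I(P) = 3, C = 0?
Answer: 0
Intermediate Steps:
Y(z) = 2*z**(3/2) (Y(z) = (z + z)*sqrt(z) = (2*z)*sqrt(z) = 2*z**(3/2))
x(F) = 1/(2*F)
r(Q) = 0 (r(Q) = 0/Q = 0)
r(x(3))*(-Y(I(1))) = 0*(-2*3**(3/2)) = 0*(-2*3*sqrt(3)) = 0*(-6*sqrt(3)) = 0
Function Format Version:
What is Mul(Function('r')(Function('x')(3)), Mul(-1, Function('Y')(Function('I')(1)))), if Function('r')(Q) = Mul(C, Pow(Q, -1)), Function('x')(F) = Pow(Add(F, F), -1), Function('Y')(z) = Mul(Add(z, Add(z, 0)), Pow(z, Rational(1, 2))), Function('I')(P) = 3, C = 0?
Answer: 0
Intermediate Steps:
Function('Y')(z) = Mul(2, Pow(z, Rational(3, 2))) (Function('Y')(z) = Mul(Add(z, z), Pow(z, Rational(1, 2))) = Mul(Mul(2, z), Pow(z, Rational(1, 2))) = Mul(2, Pow(z, Rational(3, 2))))
Function('x')(F) = Mul(Rational(1, 2), Pow(F, -1)) (Function('x')(F) = Pow(Mul(2, F), -1) = Mul(Rational(1, 2), Pow(F, -1)))
Function('r')(Q) = 0 (Function('r')(Q) = Mul(0, Pow(Q, -1)) = 0)
Mul(Function('r')(Function('x')(3)), Mul(-1, Function('Y')(Function('I')(1)))) = Mul(0, Mul(-1, Mul(2, Pow(3, Rational(3, 2))))) = Mul(0, Mul(-1, Mul(2, Mul(3, Pow(3, Rational(1, 2)))))) = Mul(0, Mul(-1, Mul(6, Pow(3, Rational(1, 2))))) = Mul(0, Mul(-6, Pow(3, Rational(1, 2)))) = 0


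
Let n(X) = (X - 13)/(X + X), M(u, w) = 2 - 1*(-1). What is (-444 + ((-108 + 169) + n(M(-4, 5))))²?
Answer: 1331716/9 ≈ 1.4797e+5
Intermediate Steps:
M(u, w) = 3 (M(u, w) = 2 + 1 = 3)
n(X) = (-13 + X)/(2*X) (n(X) = (-13 + X)/((2*X)) = (-13 + X)*(1/(2*X)) = (-13 + X)/(2*X))
(-444 + ((-108 + 169) + n(M(-4, 5))))² = (-444 + ((-108 + 169) + (½)*(-13 + 3)/3))² = (-444 + (61 + (½)*(⅓)*(-10)))² = (-444 + (61 - 5/3))² = (-444 + 178/3)² = (-1154/3)² = 1331716/9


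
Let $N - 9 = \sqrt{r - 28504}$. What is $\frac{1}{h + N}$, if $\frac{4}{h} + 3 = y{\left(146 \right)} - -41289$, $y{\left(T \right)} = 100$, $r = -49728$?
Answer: $\frac{3853843627}{33533646844889} - \frac{856400498 i \sqrt{19558}}{33533646844889} \approx 0.00011492 - 0.0035716 i$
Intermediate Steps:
$N = 9 + 2 i \sqrt{19558}$ ($N = 9 + \sqrt{-49728 - 28504} = 9 + \sqrt{-78232} = 9 + 2 i \sqrt{19558} \approx 9.0 + 279.7 i$)
$h = \frac{2}{20693}$ ($h = \frac{4}{-3 + \left(100 - -41289\right)} = \frac{4}{-3 + \left(100 + 41289\right)} = \frac{4}{-3 + 41389} = \frac{4}{41386} = 4 \cdot \frac{1}{41386} = \frac{2}{20693} \approx 9.6651 \cdot 10^{-5}$)
$\frac{1}{h + N} = \frac{1}{\frac{2}{20693} + \left(9 + 2 i \sqrt{19558}\right)} = \frac{1}{\frac{186239}{20693} + 2 i \sqrt{19558}}$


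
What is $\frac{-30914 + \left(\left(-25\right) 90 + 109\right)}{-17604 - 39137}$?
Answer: $\frac{33055}{56741} \approx 0.58256$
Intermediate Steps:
$\frac{-30914 + \left(\left(-25\right) 90 + 109\right)}{-17604 - 39137} = \frac{-30914 + \left(-2250 + 109\right)}{-56741} = \left(-30914 - 2141\right) \left(- \frac{1}{56741}\right) = \left(-33055\right) \left(- \frac{1}{56741}\right) = \frac{33055}{56741}$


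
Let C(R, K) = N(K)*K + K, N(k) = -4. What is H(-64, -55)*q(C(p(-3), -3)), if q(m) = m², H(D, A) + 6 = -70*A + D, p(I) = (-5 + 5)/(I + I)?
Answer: 306180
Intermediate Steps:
p(I) = 0 (p(I) = 0/((2*I)) = 0*(1/(2*I)) = 0)
H(D, A) = -6 + D - 70*A (H(D, A) = -6 + (-70*A + D) = -6 + (D - 70*A) = -6 + D - 70*A)
C(R, K) = -3*K (C(R, K) = -4*K + K = -3*K)
H(-64, -55)*q(C(p(-3), -3)) = (-6 - 64 - 70*(-55))*(-3*(-3))² = (-6 - 64 + 3850)*9² = 3780*81 = 306180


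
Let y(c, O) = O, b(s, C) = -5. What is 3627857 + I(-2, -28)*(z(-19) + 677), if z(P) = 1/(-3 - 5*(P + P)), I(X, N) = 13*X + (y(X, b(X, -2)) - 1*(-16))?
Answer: 676510259/187 ≈ 3.6177e+6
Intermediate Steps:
I(X, N) = 11 + 13*X (I(X, N) = 13*X + (-5 - 1*(-16)) = 13*X + (-5 + 16) = 13*X + 11 = 11 + 13*X)
z(P) = 1/(-3 - 10*P)
3627857 + I(-2, -28)*(z(-19) + 677) = 3627857 + (11 + 13*(-2))*(-1/(3 + 10*(-19)) + 677) = 3627857 + (11 - 26)*(-1/(3 - 190) + 677) = 3627857 - 15*(-1/(-187) + 677) = 3627857 - 15*(-1*(-1/187) + 677) = 3627857 - 15*(1/187 + 677) = 3627857 - 15*126600/187 = 3627857 - 1899000/187 = 676510259/187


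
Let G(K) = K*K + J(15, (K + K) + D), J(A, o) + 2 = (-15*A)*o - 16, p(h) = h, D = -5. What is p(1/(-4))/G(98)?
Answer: 1/133556 ≈ 7.4875e-6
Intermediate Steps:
J(A, o) = -18 - 15*A*o (J(A, o) = -2 + ((-15*A)*o - 16) = -2 + (-15*A*o - 16) = -2 + (-16 - 15*A*o) = -18 - 15*A*o)
G(K) = 1107 + K² - 450*K (G(K) = K*K + (-18 - 15*15*((K + K) - 5)) = K² + (-18 - 15*15*(2*K - 5)) = K² + (-18 - 15*15*(-5 + 2*K)) = K² + (-18 + (1125 - 450*K)) = K² + (1107 - 450*K) = 1107 + K² - 450*K)
p(1/(-4))/G(98) = 1/((-4)*(1107 + 98² - 450*98)) = -1/(4*(1107 + 9604 - 44100)) = -¼/(-33389) = -¼*(-1/33389) = 1/133556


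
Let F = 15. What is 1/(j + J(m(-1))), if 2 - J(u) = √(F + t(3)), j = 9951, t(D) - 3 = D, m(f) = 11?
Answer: 9953/99062188 + √21/99062188 ≈ 0.00010052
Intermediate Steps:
t(D) = 3 + D
J(u) = 2 - √21 (J(u) = 2 - √(15 + (3 + 3)) = 2 - √(15 + 6) = 2 - √21)
1/(j + J(m(-1))) = 1/(9951 + (2 - √21)) = 1/(9953 - √21)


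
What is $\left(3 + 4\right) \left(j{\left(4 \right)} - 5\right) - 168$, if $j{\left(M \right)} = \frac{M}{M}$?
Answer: $-196$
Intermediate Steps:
$j{\left(M \right)} = 1$
$\left(3 + 4\right) \left(j{\left(4 \right)} - 5\right) - 168 = \left(3 + 4\right) \left(1 - 5\right) - 168 = 7 \left(-4\right) - 168 = -28 - 168 = -196$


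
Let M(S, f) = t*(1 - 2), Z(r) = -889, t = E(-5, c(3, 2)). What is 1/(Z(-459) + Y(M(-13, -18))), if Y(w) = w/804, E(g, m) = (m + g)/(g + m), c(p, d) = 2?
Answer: -804/714757 ≈ -0.0011249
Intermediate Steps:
E(g, m) = 1 (E(g, m) = (g + m)/(g + m) = 1)
t = 1
M(S, f) = -1 (M(S, f) = 1*(1 - 2) = 1*(-1) = -1)
Y(w) = w/804 (Y(w) = w*(1/804) = w/804)
1/(Z(-459) + Y(M(-13, -18))) = 1/(-889 + (1/804)*(-1)) = 1/(-889 - 1/804) = 1/(-714757/804) = -804/714757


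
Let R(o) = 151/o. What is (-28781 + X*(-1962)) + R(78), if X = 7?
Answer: -3316019/78 ≈ -42513.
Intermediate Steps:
(-28781 + X*(-1962)) + R(78) = (-28781 + 7*(-1962)) + 151/78 = (-28781 - 13734) + 151*(1/78) = -42515 + 151/78 = -3316019/78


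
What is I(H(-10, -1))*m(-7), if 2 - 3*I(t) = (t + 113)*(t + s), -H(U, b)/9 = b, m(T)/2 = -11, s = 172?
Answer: 161920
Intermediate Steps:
m(T) = -22 (m(T) = 2*(-11) = -22)
H(U, b) = -9*b
I(t) = ⅔ - (113 + t)*(172 + t)/3 (I(t) = ⅔ - (t + 113)*(t + 172)/3 = ⅔ - (113 + t)*(172 + t)/3)
I(H(-10, -1))*m(-7) = (-6478 - (-855)*(-1) - (-9*(-1))²/3)*(-22) = (-6478 - 95*9 - ⅓*9²)*(-22) = (-6478 - 855 - ⅓*81)*(-22) = (-6478 - 855 - 27)*(-22) = -7360*(-22) = 161920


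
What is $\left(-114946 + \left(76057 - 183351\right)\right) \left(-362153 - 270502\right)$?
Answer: $140601247200$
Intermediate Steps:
$\left(-114946 + \left(76057 - 183351\right)\right) \left(-362153 - 270502\right) = \left(-114946 - 107294\right) \left(-632655\right) = \left(-222240\right) \left(-632655\right) = 140601247200$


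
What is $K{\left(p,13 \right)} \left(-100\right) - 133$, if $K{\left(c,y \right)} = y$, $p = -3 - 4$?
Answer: $-1433$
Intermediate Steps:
$p = -7$
$K{\left(p,13 \right)} \left(-100\right) - 133 = 13 \left(-100\right) - 133 = -1300 - 133 = -1433$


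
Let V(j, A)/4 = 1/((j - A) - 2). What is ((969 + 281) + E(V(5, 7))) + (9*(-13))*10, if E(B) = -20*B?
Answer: 100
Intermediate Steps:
V(j, A) = 4/(-2 + j - A) (V(j, A) = 4/((j - A) - 2) = 4/(-2 + j - A))
((969 + 281) + E(V(5, 7))) + (9*(-13))*10 = ((969 + 281) - 80/(-2 + 5 - 1*7)) + (9*(-13))*10 = (1250 - 80/(-2 + 5 - 7)) - 117*10 = (1250 - 80/(-4)) - 1170 = (1250 - 80*(-1)/4) - 1170 = (1250 - 20*(-1)) - 1170 = (1250 + 20) - 1170 = 1270 - 1170 = 100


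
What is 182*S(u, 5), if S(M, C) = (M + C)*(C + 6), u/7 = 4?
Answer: 66066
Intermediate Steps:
u = 28 (u = 7*4 = 28)
S(M, C) = (6 + C)*(C + M) (S(M, C) = (C + M)*(6 + C) = (6 + C)*(C + M))
182*S(u, 5) = 182*(5² + 6*5 + 6*28 + 5*28) = 182*(25 + 30 + 168 + 140) = 182*363 = 66066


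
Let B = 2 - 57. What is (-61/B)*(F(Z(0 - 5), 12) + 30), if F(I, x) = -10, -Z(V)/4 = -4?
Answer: 244/11 ≈ 22.182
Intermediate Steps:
Z(V) = 16 (Z(V) = -4*(-4) = 16)
B = -55
(-61/B)*(F(Z(0 - 5), 12) + 30) = (-61/(-55))*(-10 + 30) = -61*(-1/55)*20 = (61/55)*20 = 244/11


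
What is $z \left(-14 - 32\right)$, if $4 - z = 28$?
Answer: $1104$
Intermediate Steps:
$z = -24$ ($z = 4 - 28 = -24$)
$z \left(-14 - 32\right) = - 24 \left(-14 - 32\right) = \left(-24\right) \left(-46\right) = 1104$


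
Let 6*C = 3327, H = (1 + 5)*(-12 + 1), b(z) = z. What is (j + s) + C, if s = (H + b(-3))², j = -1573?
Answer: 7485/2 ≈ 3742.5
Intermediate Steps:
H = -66 (H = 6*(-11) = -66)
s = 4761 (s = (-66 - 3)² = (-69)² = 4761)
C = 1109/2 (C = (⅙)*3327 = 1109/2 ≈ 554.50)
(j + s) + C = (-1573 + 4761) + 1109/2 = 3188 + 1109/2 = 7485/2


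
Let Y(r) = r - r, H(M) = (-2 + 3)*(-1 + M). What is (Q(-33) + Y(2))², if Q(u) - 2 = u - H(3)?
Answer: 1089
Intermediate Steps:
H(M) = -1 + M (H(M) = 1*(-1 + M) = -1 + M)
Y(r) = 0
Q(u) = u (Q(u) = 2 + (u - (-1 + 3)) = 2 + (u - 1*2) = 2 + (u - 2) = 2 + (-2 + u) = u)
(Q(-33) + Y(2))² = (-33 + 0)² = (-33)² = 1089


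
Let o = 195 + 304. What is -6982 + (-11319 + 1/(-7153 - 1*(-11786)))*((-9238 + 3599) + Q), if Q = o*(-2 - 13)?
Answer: 688202365218/4633 ≈ 1.4854e+8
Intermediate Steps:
o = 499
Q = -7485 (Q = 499*(-2 - 13) = 499*(-15) = -7485)
-6982 + (-11319 + 1/(-7153 - 1*(-11786)))*((-9238 + 3599) + Q) = -6982 + (-11319 + 1/(-7153 - 1*(-11786)))*((-9238 + 3599) - 7485) = -6982 + (-11319 + 1/(-7153 + 11786))*(-5639 - 7485) = -6982 + (-11319 + 1/4633)*(-13124) = -6982 - 52440926/4633*(-13124) = -6982 + 688234712824/4633 = 688202365218/4633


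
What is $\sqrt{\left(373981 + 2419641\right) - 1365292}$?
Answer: $\sqrt{1428330} \approx 1195.1$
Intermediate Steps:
$\sqrt{\left(373981 + 2419641\right) - 1365292} = \sqrt{2793622 - 1365292} = \sqrt{1428330}$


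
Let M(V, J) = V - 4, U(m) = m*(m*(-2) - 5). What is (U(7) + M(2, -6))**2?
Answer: 18225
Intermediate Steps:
U(m) = m*(-5 - 2*m) (U(m) = m*(-2*m - 5) = m*(-5 - 2*m))
M(V, J) = -4 + V
(U(7) + M(2, -6))**2 = (-1*7*(5 + 2*7) + (-4 + 2))**2 = (-1*7*(5 + 14) - 2)**2 = (-1*7*19 - 2)**2 = (-133 - 2)**2 = (-135)**2 = 18225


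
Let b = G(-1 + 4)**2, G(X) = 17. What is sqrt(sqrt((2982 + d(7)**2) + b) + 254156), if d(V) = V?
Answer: sqrt(254156 + 2*sqrt(830)) ≈ 504.20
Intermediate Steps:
b = 289 (b = 17**2 = 289)
sqrt(sqrt((2982 + d(7)**2) + b) + 254156) = sqrt(sqrt((2982 + 7**2) + 289) + 254156) = sqrt(sqrt((2982 + 49) + 289) + 254156) = sqrt(sqrt(3031 + 289) + 254156) = sqrt(sqrt(3320) + 254156) = sqrt(2*sqrt(830) + 254156) = sqrt(254156 + 2*sqrt(830))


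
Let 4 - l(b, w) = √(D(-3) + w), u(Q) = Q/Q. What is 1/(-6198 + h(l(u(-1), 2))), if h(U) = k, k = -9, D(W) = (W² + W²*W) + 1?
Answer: -1/6207 ≈ -0.00016111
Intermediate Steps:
D(W) = 1 + W² + W³ (D(W) = (W² + W³) + 1 = 1 + W² + W³)
u(Q) = 1
l(b, w) = 4 - √(-17 + w) (l(b, w) = 4 - √((1 + (-3)² + (-3)³) + w) = 4 - √((1 + 9 - 27) + w) = 4 - √(-17 + w))
h(U) = -9
1/(-6198 + h(l(u(-1), 2))) = 1/(-6198 - 9) = 1/(-6207) = -1/6207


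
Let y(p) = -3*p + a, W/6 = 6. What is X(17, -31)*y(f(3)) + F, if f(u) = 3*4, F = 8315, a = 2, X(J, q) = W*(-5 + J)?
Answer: -6373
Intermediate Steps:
W = 36 (W = 6*6 = 36)
X(J, q) = -180 + 36*J (X(J, q) = 36*(-5 + J) = -180 + 36*J)
f(u) = 12
y(p) = 2 - 3*p (y(p) = -3*p + 2 = 2 - 3*p)
X(17, -31)*y(f(3)) + F = (-180 + 36*17)*(2 - 3*12) + 8315 = (-180 + 612)*(2 - 36) + 8315 = 432*(-34) + 8315 = -14688 + 8315 = -6373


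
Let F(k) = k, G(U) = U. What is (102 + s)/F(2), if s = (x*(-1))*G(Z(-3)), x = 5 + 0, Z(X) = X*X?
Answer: 57/2 ≈ 28.500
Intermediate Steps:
Z(X) = X²
x = 5
s = -45 (s = (5*(-1))*(-3)² = -5*9 = -45)
(102 + s)/F(2) = (102 - 45)/2 = 57*(½) = 57/2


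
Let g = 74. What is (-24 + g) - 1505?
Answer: -1455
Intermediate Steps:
(-24 + g) - 1505 = (-24 + 74) - 1505 = 50 - 1505 = -1455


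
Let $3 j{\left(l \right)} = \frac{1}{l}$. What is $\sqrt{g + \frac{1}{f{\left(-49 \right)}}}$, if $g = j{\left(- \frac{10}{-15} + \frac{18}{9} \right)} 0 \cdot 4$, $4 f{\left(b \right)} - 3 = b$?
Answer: $\frac{i \sqrt{46}}{23} \approx 0.29488 i$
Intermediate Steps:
$f{\left(b \right)} = \frac{3}{4} + \frac{b}{4}$
$j{\left(l \right)} = \frac{1}{3 l}$
$g = 0$ ($g = \frac{1}{3 \left(- \frac{10}{-15} + \frac{18}{9}\right)} 0 \cdot 4 = \frac{1}{3 \left(\left(-10\right) \left(- \frac{1}{15}\right) + 18 \cdot \frac{1}{9}\right)} 0 = \frac{1}{3 \left(\frac{2}{3} + 2\right)} 0 = \frac{1}{3 \cdot \frac{8}{3}} \cdot 0 = \frac{1}{3} \cdot \frac{3}{8} \cdot 0 = \frac{1}{8} \cdot 0 = 0$)
$\sqrt{g + \frac{1}{f{\left(-49 \right)}}} = \sqrt{0 + \frac{1}{\frac{3}{4} + \frac{1}{4} \left(-49\right)}} = \sqrt{0 + \frac{1}{\frac{3}{4} - \frac{49}{4}}} = \sqrt{0 + \frac{1}{- \frac{23}{2}}} = \sqrt{0 - \frac{2}{23}} = \sqrt{- \frac{2}{23}} = \frac{i \sqrt{46}}{23}$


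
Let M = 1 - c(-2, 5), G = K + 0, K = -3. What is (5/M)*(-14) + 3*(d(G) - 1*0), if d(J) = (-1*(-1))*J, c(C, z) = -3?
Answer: -53/2 ≈ -26.500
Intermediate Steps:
G = -3 (G = -3 + 0 = -3)
d(J) = J (d(J) = 1*J = J)
M = 4 (M = 1 - 1*(-3) = 1 + 3 = 4)
(5/M)*(-14) + 3*(d(G) - 1*0) = (5/4)*(-14) + 3*(-3 - 1*0) = (5*(1/4))*(-14) + 3*(-3 + 0) = (5/4)*(-14) + 3*(-3) = -35/2 - 9 = -53/2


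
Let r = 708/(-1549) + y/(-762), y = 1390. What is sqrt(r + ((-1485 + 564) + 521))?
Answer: I*sqrt(140114325719607)/590169 ≈ 20.057*I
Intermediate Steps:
r = -1346303/590169 (r = 708/(-1549) + 1390/(-762) = 708*(-1/1549) + 1390*(-1/762) = -708/1549 - 695/381 = -1346303/590169 ≈ -2.2812)
sqrt(r + ((-1485 + 564) + 521)) = sqrt(-1346303/590169 + ((-1485 + 564) + 521)) = sqrt(-1346303/590169 + (-921 + 521)) = sqrt(-1346303/590169 - 400) = sqrt(-237413903/590169) = I*sqrt(140114325719607)/590169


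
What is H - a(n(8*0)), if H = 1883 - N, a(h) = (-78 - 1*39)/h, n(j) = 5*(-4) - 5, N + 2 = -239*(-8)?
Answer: -792/25 ≈ -31.680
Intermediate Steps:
N = 1910 (N = -2 - 239*(-8) = -2 + 1912 = 1910)
n(j) = -25 (n(j) = -20 - 5 = -25)
a(h) = -117/h (a(h) = (-78 - 39)/h = -117/h)
H = -27 (H = 1883 - 1*1910 = 1883 - 1910 = -27)
H - a(n(8*0)) = -27 - (-117)/(-25) = -27 - (-117)*(-1)/25 = -27 - 1*117/25 = -27 - 117/25 = -792/25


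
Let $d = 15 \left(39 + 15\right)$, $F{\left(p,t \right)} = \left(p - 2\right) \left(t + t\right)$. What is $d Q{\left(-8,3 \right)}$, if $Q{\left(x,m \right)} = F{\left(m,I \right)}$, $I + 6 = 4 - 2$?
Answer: $-6480$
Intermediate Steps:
$I = -4$ ($I = -6 + \left(4 - 2\right) = -6 + 2 = -4$)
$F{\left(p,t \right)} = 2 t \left(-2 + p\right)$ ($F{\left(p,t \right)} = \left(-2 + p\right) 2 t = 2 t \left(-2 + p\right)$)
$Q{\left(x,m \right)} = 16 - 8 m$ ($Q{\left(x,m \right)} = 2 \left(-4\right) \left(-2 + m\right) = 16 - 8 m$)
$d = 810$ ($d = 15 \cdot 54 = 810$)
$d Q{\left(-8,3 \right)} = 810 \left(16 - 24\right) = 810 \left(-8\right) = -6480$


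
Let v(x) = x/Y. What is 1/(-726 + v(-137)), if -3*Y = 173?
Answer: -173/125187 ≈ -0.0013819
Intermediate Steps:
Y = -173/3 (Y = -1/3*173 = -173/3 ≈ -57.667)
v(x) = -3*x/173 (v(x) = x/(-173/3) = x*(-3/173) = -3*x/173)
1/(-726 + v(-137)) = 1/(-726 - 3/173*(-137)) = 1/(-726 + 411/173) = 1/(-125187/173) = -173/125187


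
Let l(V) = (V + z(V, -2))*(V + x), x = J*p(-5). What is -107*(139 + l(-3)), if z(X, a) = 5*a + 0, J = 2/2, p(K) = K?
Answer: -26001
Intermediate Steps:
J = 1 (J = 2*(1/2) = 1)
z(X, a) = 5*a
x = -5 (x = 1*(-5) = -5)
l(V) = (-10 + V)*(-5 + V) (l(V) = (V + 5*(-2))*(V - 5) = (V - 10)*(-5 + V) = (-10 + V)*(-5 + V))
-107*(139 + l(-3)) = -107*(139 + (50 + (-3)**2 - 15*(-3))) = -107*(139 + (50 + 9 + 45)) = -107*(139 + 104) = -107*243 = -26001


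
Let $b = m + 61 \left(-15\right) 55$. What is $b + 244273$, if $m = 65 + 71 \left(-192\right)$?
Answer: $180381$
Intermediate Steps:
$m = -13567$ ($m = 65 - 13632 = -13567$)
$b = -63892$ ($b = -13567 + 61 \left(-15\right) 55 = -13567 - 50325 = -63892$)
$b + 244273 = -63892 + 244273 = 180381$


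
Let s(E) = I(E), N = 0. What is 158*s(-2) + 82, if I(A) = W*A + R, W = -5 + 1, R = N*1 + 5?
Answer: 2136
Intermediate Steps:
R = 5 (R = 0*1 + 5 = 0 + 5 = 5)
W = -4
I(A) = 5 - 4*A (I(A) = -4*A + 5 = 5 - 4*A)
s(E) = 5 - 4*E
158*s(-2) + 82 = 158*(5 - 4*(-2)) + 82 = 158*(5 + 8) + 82 = 158*13 + 82 = 2054 + 82 = 2136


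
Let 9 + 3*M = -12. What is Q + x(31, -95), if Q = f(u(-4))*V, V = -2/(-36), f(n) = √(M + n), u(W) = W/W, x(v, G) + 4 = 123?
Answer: 119 + I*√6/18 ≈ 119.0 + 0.13608*I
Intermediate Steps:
M = -7 (M = -3 + (⅓)*(-12) = -3 - 4 = -7)
x(v, G) = 119 (x(v, G) = -4 + 123 = 119)
u(W) = 1
f(n) = √(-7 + n)
V = 1/18 (V = -2*(-1/36) = 1/18 ≈ 0.055556)
Q = I*√6/18 (Q = √(-7 + 1)*(1/18) = √(-6)*(1/18) = (I*√6)*(1/18) = I*√6/18 ≈ 0.13608*I)
Q + x(31, -95) = I*√6/18 + 119 = 119 + I*√6/18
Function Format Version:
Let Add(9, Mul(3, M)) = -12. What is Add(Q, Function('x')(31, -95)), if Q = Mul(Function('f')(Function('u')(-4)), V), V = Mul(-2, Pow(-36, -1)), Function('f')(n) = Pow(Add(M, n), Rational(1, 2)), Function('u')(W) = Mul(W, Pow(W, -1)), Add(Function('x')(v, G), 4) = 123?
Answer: Add(119, Mul(Rational(1, 18), I, Pow(6, Rational(1, 2)))) ≈ Add(119.00, Mul(0.13608, I))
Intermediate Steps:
M = -7 (M = Add(-3, Mul(Rational(1, 3), -12)) = Add(-3, -4) = -7)
Function('x')(v, G) = 119 (Function('x')(v, G) = Add(-4, 123) = 119)
Function('u')(W) = 1
Function('f')(n) = Pow(Add(-7, n), Rational(1, 2))
V = Rational(1, 18) (V = Mul(-2, Rational(-1, 36)) = Rational(1, 18) ≈ 0.055556)
Q = Mul(Rational(1, 18), I, Pow(6, Rational(1, 2))) (Q = Mul(Pow(Add(-7, 1), Rational(1, 2)), Rational(1, 18)) = Mul(Pow(-6, Rational(1, 2)), Rational(1, 18)) = Mul(Mul(I, Pow(6, Rational(1, 2))), Rational(1, 18)) = Mul(Rational(1, 18), I, Pow(6, Rational(1, 2))) ≈ Mul(0.13608, I))
Add(Q, Function('x')(31, -95)) = Add(Mul(Rational(1, 18), I, Pow(6, Rational(1, 2))), 119) = Add(119, Mul(Rational(1, 18), I, Pow(6, Rational(1, 2))))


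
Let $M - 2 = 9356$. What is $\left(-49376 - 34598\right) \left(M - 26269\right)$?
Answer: $1420084314$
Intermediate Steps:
$M = 9358$ ($M = 2 + 9356 = 9358$)
$\left(-49376 - 34598\right) \left(M - 26269\right) = \left(-49376 - 34598\right) \left(9358 - 26269\right) = \left(-83974\right) \left(-16911\right) = 1420084314$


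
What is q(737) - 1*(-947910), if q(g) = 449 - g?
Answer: 947622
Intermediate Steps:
q(737) - 1*(-947910) = (449 - 1*737) - 1*(-947910) = (449 - 737) + 947910 = -288 + 947910 = 947622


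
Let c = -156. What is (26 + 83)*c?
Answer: -17004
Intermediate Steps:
(26 + 83)*c = (26 + 83)*(-156) = 109*(-156) = -17004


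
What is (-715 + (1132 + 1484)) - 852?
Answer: 1049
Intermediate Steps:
(-715 + (1132 + 1484)) - 852 = (-715 + 2616) - 852 = 1901 - 852 = 1049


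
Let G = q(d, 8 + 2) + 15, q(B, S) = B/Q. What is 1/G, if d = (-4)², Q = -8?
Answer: 1/13 ≈ 0.076923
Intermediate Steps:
d = 16
q(B, S) = -B/8 (q(B, S) = B/(-8) = B*(-⅛) = -B/8)
G = 13 (G = -⅛*16 + 15 = -2 + 15 = 13)
1/G = 1/13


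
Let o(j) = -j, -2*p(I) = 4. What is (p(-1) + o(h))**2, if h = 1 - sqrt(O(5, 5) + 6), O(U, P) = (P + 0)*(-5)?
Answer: (3 - I*sqrt(19))**2 ≈ -10.0 - 26.153*I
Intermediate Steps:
O(U, P) = -5*P (O(U, P) = P*(-5) = -5*P)
p(I) = -2 (p(I) = -1/2*4 = -2)
h = 1 - I*sqrt(19) (h = 1 - sqrt(-5*5 + 6) = 1 - sqrt(-25 + 6) = 1 - sqrt(-19) = 1 - I*sqrt(19) ≈ 1.0 - 4.3589*I)
(p(-1) + o(h))**2 = (-2 - (1 - I*sqrt(19)))**2 = (-2 + (-1 + I*sqrt(19)))**2 = (-3 + I*sqrt(19))**2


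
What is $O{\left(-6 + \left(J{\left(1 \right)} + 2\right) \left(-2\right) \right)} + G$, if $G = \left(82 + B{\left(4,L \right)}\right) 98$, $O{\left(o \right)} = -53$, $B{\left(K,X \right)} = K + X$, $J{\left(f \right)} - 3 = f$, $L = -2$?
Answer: $8179$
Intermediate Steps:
$J{\left(f \right)} = 3 + f$
$G = 8232$ ($G = \left(82 + \left(4 - 2\right)\right) 98 = \left(82 + 2\right) 98 = 84 \cdot 98 = 8232$)
$O{\left(-6 + \left(J{\left(1 \right)} + 2\right) \left(-2\right) \right)} + G = -53 + 8232 = 8179$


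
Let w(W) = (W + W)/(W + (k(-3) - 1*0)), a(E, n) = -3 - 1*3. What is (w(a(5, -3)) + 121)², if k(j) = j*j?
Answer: 13689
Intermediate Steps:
k(j) = j²
a(E, n) = -6 (a(E, n) = -3 - 3 = -6)
w(W) = 2*W/(9 + W) (w(W) = (W + W)/(W + ((-3)² - 1*0)) = (2*W)/(W + (9 + 0)) = (2*W)/(W + 9) = (2*W)/(9 + W) = 2*W/(9 + W))
(w(a(5, -3)) + 121)² = (2*(-6)/(9 - 6) + 121)² = (2*(-6)/3 + 121)² = (2*(-6)*(⅓) + 121)² = (-4 + 121)² = 117² = 13689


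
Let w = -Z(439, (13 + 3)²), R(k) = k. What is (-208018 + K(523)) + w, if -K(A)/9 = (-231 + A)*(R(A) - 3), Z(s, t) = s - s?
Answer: -1574578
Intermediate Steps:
Z(s, t) = 0
K(A) = -9*(-231 + A)*(-3 + A) (K(A) = -9*(-231 + A)*(A - 3) = -9*(-231 + A)*(-3 + A))
w = 0 (w = -1*0 = 0)
(-208018 + K(523)) + w = (-208018 + (-6237 - 9*523² + 2106*523)) + 0 = (-208018 + (-6237 - 9*273529 + 1101438)) + 0 = (-208018 + (-6237 - 2461761 + 1101438)) + 0 = (-208018 - 1366560) + 0 = -1574578 + 0 = -1574578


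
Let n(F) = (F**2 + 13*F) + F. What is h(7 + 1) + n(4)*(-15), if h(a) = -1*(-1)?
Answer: -1079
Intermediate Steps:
n(F) = F**2 + 14*F
h(a) = 1
h(7 + 1) + n(4)*(-15) = 1 + (4*(14 + 4))*(-15) = 1 + (4*18)*(-15) = 1 + 72*(-15) = 1 - 1080 = -1079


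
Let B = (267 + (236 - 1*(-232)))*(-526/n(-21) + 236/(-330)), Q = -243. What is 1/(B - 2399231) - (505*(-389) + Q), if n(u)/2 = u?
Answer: 5172121022773/26296068 ≈ 1.9669e+5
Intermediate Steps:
n(u) = 2*u
B = 95473/11 (B = (267 + (236 - 1*(-232)))*(-526/(2*(-21)) + 236/(-330)) = (267 + (236 + 232))*(-526/(-42) + 236*(-1/330)) = (267 + 468)*(-526*(-1/42) - 118/165) = 735*(263/21 - 118/165) = 735*(13639/1155) = 95473/11 ≈ 8679.4)
1/(B - 2399231) - (505*(-389) + Q) = 1/(95473/11 - 2399231) - (505*(-389) - 243) = 1/(-26296068/11) - (-196445 - 243) = -11/26296068 - 1*(-196688) = -11/26296068 + 196688 = 5172121022773/26296068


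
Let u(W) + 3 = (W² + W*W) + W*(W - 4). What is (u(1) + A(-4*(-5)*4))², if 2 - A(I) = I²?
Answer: 40985604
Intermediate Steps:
u(W) = -3 + 2*W² + W*(-4 + W) (u(W) = -3 + ((W² + W*W) + W*(W - 4)) = -3 + ((W² + W²) + W*(-4 + W)) = -3 + (2*W² + W*(-4 + W)) = -3 + 2*W² + W*(-4 + W))
A(I) = 2 - I²
(u(1) + A(-4*(-5)*4))² = ((-3 - 4*1 + 3*1²) + (2 - (-4*(-5)*4)²))² = ((-3 - 4 + 3*1) + (2 - (20*4)²))² = ((-3 - 4 + 3) + (2 - 1*80²))² = (-4 + (2 - 1*6400))² = (-4 + (2 - 6400))² = (-4 - 6398)² = (-6402)² = 40985604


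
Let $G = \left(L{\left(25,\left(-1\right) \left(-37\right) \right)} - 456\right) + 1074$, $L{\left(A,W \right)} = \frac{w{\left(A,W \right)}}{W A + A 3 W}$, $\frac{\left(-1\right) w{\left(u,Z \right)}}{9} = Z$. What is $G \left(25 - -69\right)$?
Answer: $\frac{2904177}{50} \approx 58084.0$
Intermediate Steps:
$w{\left(u,Z \right)} = - 9 Z$
$L{\left(A,W \right)} = - \frac{9}{4 A}$ ($L{\left(A,W \right)} = \frac{\left(-9\right) W}{W A + A 3 W} = \frac{\left(-9\right) W}{A W + 3 A W} = \frac{\left(-9\right) W}{4 A W} = - 9 W \frac{1}{4 A W} = - \frac{9}{4 A}$)
$G = \frac{61791}{100}$ ($G = \left(- \frac{9}{4 \cdot 25} - 456\right) + 1074 = \left(\left(- \frac{9}{4}\right) \frac{1}{25} - 456\right) + 1074 = \left(- \frac{9}{100} - 456\right) + 1074 = - \frac{45609}{100} + 1074 = \frac{61791}{100} \approx 617.91$)
$G \left(25 - -69\right) = \frac{61791 \left(25 - -69\right)}{100} = \frac{61791 \left(25 + 69\right)}{100} = \frac{61791}{100} \cdot 94 = \frac{2904177}{50}$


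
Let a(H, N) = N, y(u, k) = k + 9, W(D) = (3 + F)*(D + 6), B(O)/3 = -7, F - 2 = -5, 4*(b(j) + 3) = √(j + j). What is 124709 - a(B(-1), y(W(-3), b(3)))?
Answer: 124703 - √6/4 ≈ 1.2470e+5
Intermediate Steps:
b(j) = -3 + √2*√j/4 (b(j) = -3 + √(j + j)/4 = -3 + √(2*j)/4 = -3 + (√2*√j)/4 = -3 + √2*√j/4)
F = -3 (F = 2 - 5 = -3)
B(O) = -21 (B(O) = 3*(-7) = -21)
W(D) = 0 (W(D) = (3 - 3)*(D + 6) = 0*(6 + D) = 0)
y(u, k) = 9 + k
124709 - a(B(-1), y(W(-3), b(3))) = 124709 - (9 + (-3 + √2*√3/4)) = 124709 - (9 + (-3 + √6/4)) = 124709 - (6 + √6/4) = 124709 + (-6 - √6/4) = 124703 - √6/4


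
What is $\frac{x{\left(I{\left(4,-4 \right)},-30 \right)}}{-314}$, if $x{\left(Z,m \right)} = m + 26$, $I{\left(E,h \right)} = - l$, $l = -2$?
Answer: $\frac{2}{157} \approx 0.012739$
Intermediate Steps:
$I{\left(E,h \right)} = 2$ ($I{\left(E,h \right)} = \left(-1\right) \left(-2\right) = 2$)
$x{\left(Z,m \right)} = 26 + m$
$\frac{x{\left(I{\left(4,-4 \right)},-30 \right)}}{-314} = \frac{26 - 30}{-314} = \left(-4\right) \left(- \frac{1}{314}\right) = \frac{2}{157}$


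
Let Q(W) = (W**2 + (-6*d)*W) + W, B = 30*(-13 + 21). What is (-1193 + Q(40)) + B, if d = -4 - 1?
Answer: 1887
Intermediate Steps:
d = -5
B = 240 (B = 30*8 = 240)
Q(W) = W**2 + 31*W (Q(W) = (W**2 + (-6*(-5))*W) + W = (W**2 + 30*W) + W = W**2 + 31*W)
(-1193 + Q(40)) + B = (-1193 + 40*(31 + 40)) + 240 = (-1193 + 40*71) + 240 = (-1193 + 2840) + 240 = 1647 + 240 = 1887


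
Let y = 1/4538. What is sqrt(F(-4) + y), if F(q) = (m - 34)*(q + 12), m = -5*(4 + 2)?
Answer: I*sqrt(10543838790)/4538 ≈ 22.627*I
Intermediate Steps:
y = 1/4538 ≈ 0.00022036
m = -30 (m = -5*6 = -30)
F(q) = -768 - 64*q (F(q) = (-30 - 34)*(q + 12) = -64*(12 + q) = -768 - 64*q)
sqrt(F(-4) + y) = sqrt((-768 - 64*(-4)) + 1/4538) = sqrt((-768 + 256) + 1/4538) = sqrt(-512 + 1/4538) = sqrt(-2323455/4538) = I*sqrt(10543838790)/4538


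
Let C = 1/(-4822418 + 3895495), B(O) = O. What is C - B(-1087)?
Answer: 1007565300/926923 ≈ 1087.0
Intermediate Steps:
C = -1/926923 (C = 1/(-926923) = -1/926923 ≈ -1.0788e-6)
C - B(-1087) = -1/926923 - 1*(-1087) = -1/926923 + 1087 = 1007565300/926923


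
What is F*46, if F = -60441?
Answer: -2780286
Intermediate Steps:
F*46 = -60441*46 = -2780286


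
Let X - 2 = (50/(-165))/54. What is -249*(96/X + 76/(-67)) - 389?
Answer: -1439683091/119059 ≈ -12092.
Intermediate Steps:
X = 1777/891 (X = 2 + (50/(-165))/54 = 2 + (50*(-1/165))*(1/54) = 2 - 10/33*1/54 = 2 - 5/891 = 1777/891 ≈ 1.9944)
-249*(96/X + 76/(-67)) - 389 = -249*(96/(1777/891) + 76/(-67)) - 389 = -249*(96*(891/1777) + 76*(-1/67)) - 389 = -249*(85536/1777 - 76/67) - 389 = -249*5595860/119059 - 389 = -1393369140/119059 - 389 = -1439683091/119059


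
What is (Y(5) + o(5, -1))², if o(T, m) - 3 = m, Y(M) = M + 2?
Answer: 81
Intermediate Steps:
Y(M) = 2 + M
o(T, m) = 3 + m
(Y(5) + o(5, -1))² = ((2 + 5) + (3 - 1))² = (7 + 2)² = 9² = 81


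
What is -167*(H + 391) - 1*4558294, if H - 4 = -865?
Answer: -4479804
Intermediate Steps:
H = -861 (H = 4 - 865 = -861)
-167*(H + 391) - 1*4558294 = -167*(-861 + 391) - 1*4558294 = -167*(-470) - 4558294 = 78490 - 4558294 = -4479804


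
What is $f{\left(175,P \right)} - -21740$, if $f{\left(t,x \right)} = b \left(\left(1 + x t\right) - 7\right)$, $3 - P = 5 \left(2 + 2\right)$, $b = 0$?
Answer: $21740$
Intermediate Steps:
$P = -17$ ($P = 3 - 5 \left(2 + 2\right) = 3 - 5 \cdot 4 = 3 - 20 = -17$)
$f{\left(t,x \right)} = 0$ ($f{\left(t,x \right)} = 0 \left(\left(1 + x t\right) - 7\right) = 0 \left(\left(1 + t x\right) - 7\right) = 0 \left(-6 + t x\right) = 0$)
$f{\left(175,P \right)} - -21740 = 0 - -21740 = 0 + 21740 = 21740$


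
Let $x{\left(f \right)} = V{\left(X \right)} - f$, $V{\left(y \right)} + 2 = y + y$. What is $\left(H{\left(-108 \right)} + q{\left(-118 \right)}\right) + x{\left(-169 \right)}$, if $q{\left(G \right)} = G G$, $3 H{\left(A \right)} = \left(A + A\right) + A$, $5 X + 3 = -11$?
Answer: $\frac{69887}{5} \approx 13977.0$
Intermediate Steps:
$X = - \frac{14}{5}$ ($X = - \frac{3}{5} + \frac{1}{5} \left(-11\right) = - \frac{3}{5} - \frac{11}{5} = - \frac{14}{5} \approx -2.8$)
$V{\left(y \right)} = -2 + 2 y$ ($V{\left(y \right)} = -2 + \left(y + y\right) = -2 + 2 y$)
$x{\left(f \right)} = - \frac{38}{5} - f$ ($x{\left(f \right)} = \left(-2 + 2 \left(- \frac{14}{5}\right)\right) - f = \left(-2 - \frac{28}{5}\right) - f = - \frac{38}{5} - f$)
$H{\left(A \right)} = A$ ($H{\left(A \right)} = \frac{\left(A + A\right) + A}{3} = \frac{2 A + A}{3} = \frac{3 A}{3} = A$)
$q{\left(G \right)} = G^{2}$
$\left(H{\left(-108 \right)} + q{\left(-118 \right)}\right) + x{\left(-169 \right)} = \left(-108 + \left(-118\right)^{2}\right) - - \frac{807}{5} = \left(-108 + 13924\right) + \left(- \frac{38}{5} + 169\right) = 13816 + \frac{807}{5} = \frac{69887}{5}$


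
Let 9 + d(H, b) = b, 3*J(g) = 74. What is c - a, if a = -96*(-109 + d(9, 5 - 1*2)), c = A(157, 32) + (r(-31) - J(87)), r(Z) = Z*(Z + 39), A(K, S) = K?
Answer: -33467/3 ≈ -11156.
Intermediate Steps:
J(g) = 74/3 (J(g) = (1/3)*74 = 74/3)
d(H, b) = -9 + b
r(Z) = Z*(39 + Z)
c = -347/3 (c = 157 + (-31*(39 - 31) - 1*74/3) = 157 + (-31*8 - 74/3) = 157 + (-248 - 74/3) = 157 - 818/3 = -347/3 ≈ -115.67)
a = 11040 (a = -96*(-109 + (-9 + (5 - 1*2))) = -96*(-109 + (-9 + (5 - 2))) = -96*(-109 + (-9 + 3)) = -96*(-109 - 6) = -96*(-115) = 11040)
c - a = -347/3 - 1*11040 = -347/3 - 11040 = -33467/3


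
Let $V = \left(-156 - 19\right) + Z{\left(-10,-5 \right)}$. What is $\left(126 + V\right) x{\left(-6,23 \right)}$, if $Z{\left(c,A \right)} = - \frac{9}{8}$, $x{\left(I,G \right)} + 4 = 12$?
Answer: $-401$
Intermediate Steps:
$x{\left(I,G \right)} = 8$ ($x{\left(I,G \right)} = -4 + 12 = 8$)
$Z{\left(c,A \right)} = - \frac{9}{8}$ ($Z{\left(c,A \right)} = \left(-9\right) \frac{1}{8} = - \frac{9}{8}$)
$V = - \frac{1409}{8}$ ($V = \left(-156 - 19\right) - \frac{9}{8} = -175 - \frac{9}{8} = - \frac{1409}{8} \approx -176.13$)
$\left(126 + V\right) x{\left(-6,23 \right)} = \left(126 - \frac{1409}{8}\right) 8 = \left(- \frac{401}{8}\right) 8 = -401$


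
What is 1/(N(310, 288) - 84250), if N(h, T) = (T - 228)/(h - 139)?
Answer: -57/4802230 ≈ -1.1869e-5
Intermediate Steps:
N(h, T) = (-228 + T)/(-139 + h)
1/(N(310, 288) - 84250) = 1/((-228 + 288)/(-139 + 310) - 84250) = 1/(60/171 - 84250) = 1/((1/171)*60 - 84250) = 1/(20/57 - 84250) = 1/(-4802230/57) = -57/4802230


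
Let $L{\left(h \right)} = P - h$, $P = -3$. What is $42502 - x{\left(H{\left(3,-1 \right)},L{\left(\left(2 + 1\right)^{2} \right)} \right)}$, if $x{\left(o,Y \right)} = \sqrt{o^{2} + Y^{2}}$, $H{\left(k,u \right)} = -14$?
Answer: $42502 - 2 \sqrt{85} \approx 42484.0$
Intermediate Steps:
$L{\left(h \right)} = -3 - h$
$x{\left(o,Y \right)} = \sqrt{Y^{2} + o^{2}}$
$42502 - x{\left(H{\left(3,-1 \right)},L{\left(\left(2 + 1\right)^{2} \right)} \right)} = 42502 - \sqrt{\left(-3 - \left(2 + 1\right)^{2}\right)^{2} + \left(-14\right)^{2}} = 42502 - \sqrt{\left(-3 - 3^{2}\right)^{2} + 196} = 42502 - \sqrt{\left(-3 - 9\right)^{2} + 196} = 42502 - \sqrt{\left(-12\right)^{2} + 196} = 42502 - \sqrt{144 + 196} = 42502 - \sqrt{340} = 42502 - 2 \sqrt{85}$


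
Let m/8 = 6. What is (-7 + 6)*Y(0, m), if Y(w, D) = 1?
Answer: -1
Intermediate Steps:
m = 48 (m = 8*6 = 48)
(-7 + 6)*Y(0, m) = (-7 + 6)*1 = -1*1 = -1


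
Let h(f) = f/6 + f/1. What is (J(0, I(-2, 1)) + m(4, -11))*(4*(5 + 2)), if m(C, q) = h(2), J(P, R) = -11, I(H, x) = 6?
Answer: -728/3 ≈ -242.67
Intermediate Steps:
h(f) = 7*f/6 (h(f) = f*(⅙) + f*1 = f/6 + f = 7*f/6)
m(C, q) = 7/3 (m(C, q) = (7/6)*2 = 7/3)
(J(0, I(-2, 1)) + m(4, -11))*(4*(5 + 2)) = (-11 + 7/3)*(4*(5 + 2)) = -104*7/3 = -26/3*28 = -728/3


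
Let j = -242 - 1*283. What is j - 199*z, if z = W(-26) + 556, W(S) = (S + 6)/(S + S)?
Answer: -1446192/13 ≈ -1.1125e+5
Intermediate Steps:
j = -525 (j = -242 - 283 = -525)
W(S) = (6 + S)/(2*S) (W(S) = (6 + S)/((2*S)) = (6 + S)*(1/(2*S)) = (6 + S)/(2*S))
z = 7233/13 (z = (½)*(6 - 26)/(-26) + 556 = (½)*(-1/26)*(-20) + 556 = 5/13 + 556 = 7233/13 ≈ 556.38)
j - 199*z = -525 - 199*7233/13 = -525 - 1439367/13 = -1446192/13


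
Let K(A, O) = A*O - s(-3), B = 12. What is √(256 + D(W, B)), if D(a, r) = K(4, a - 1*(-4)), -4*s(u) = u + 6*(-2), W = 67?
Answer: √2145/2 ≈ 23.157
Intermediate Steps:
s(u) = 3 - u/4 (s(u) = -(u + 6*(-2))/4 = -(u - 12)/4 = -(-12 + u)/4 = 3 - u/4)
K(A, O) = -15/4 + A*O (K(A, O) = A*O - (3 - ¼*(-3)) = A*O - (3 + ¾) = A*O - 1*15/4 = A*O - 15/4 = -15/4 + A*O)
D(a, r) = 49/4 + 4*a (D(a, r) = -15/4 + 4*(a - 1*(-4)) = -15/4 + 4*(a + 4) = -15/4 + 4*(4 + a) = -15/4 + (16 + 4*a) = 49/4 + 4*a)
√(256 + D(W, B)) = √(256 + (49/4 + 4*67)) = √(256 + (49/4 + 268)) = √(256 + 1121/4) = √(2145/4) = √2145/2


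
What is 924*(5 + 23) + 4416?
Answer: 30288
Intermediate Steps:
924*(5 + 23) + 4416 = 924*28 + 4416 = 25872 + 4416 = 30288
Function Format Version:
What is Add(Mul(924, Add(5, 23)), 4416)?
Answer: 30288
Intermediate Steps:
Add(Mul(924, Add(5, 23)), 4416) = Add(Mul(924, 28), 4416) = Add(25872, 4416) = 30288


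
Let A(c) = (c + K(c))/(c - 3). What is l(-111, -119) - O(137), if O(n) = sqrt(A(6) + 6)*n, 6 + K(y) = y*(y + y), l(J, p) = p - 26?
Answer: -145 - 137*sqrt(30) ≈ -895.38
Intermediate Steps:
l(J, p) = -26 + p
K(y) = -6 + 2*y**2 (K(y) = -6 + y*(y + y) = -6 + y*(2*y) = -6 + 2*y**2)
A(c) = (-6 + c + 2*c**2)/(-3 + c) (A(c) = (c + (-6 + 2*c**2))/(c - 3) = (-6 + c + 2*c**2)/(-3 + c))
O(n) = n*sqrt(30) (O(n) = sqrt((-6 + 6 + 2*6**2)/(-3 + 6) + 6)*n = sqrt((-6 + 6 + 2*36)/3 + 6)*n = sqrt((-6 + 6 + 72)/3 + 6)*n = sqrt((1/3)*72 + 6)*n = sqrt(24 + 6)*n = sqrt(30)*n = n*sqrt(30))
l(-111, -119) - O(137) = (-26 - 119) - 137*sqrt(30) = -145 - 137*sqrt(30)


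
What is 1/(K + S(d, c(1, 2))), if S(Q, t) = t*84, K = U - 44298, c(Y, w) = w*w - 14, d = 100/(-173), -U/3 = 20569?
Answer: -1/106845 ≈ -9.3594e-6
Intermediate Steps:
U = -61707 (U = -3*20569 = -61707)
d = -100/173 (d = 100*(-1/173) = -100/173 ≈ -0.57803)
c(Y, w) = -14 + w**2 (c(Y, w) = w**2 - 14 = -14 + w**2)
K = -106005 (K = -61707 - 44298 = -106005)
S(Q, t) = 84*t
1/(K + S(d, c(1, 2))) = 1/(-106005 + 84*(-14 + 2**2)) = 1/(-106005 + 84*(-14 + 4)) = 1/(-106005 + 84*(-10)) = 1/(-106005 - 840) = 1/(-106845) = -1/106845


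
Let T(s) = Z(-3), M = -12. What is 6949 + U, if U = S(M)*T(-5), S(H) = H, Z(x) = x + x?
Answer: 7021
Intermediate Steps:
Z(x) = 2*x
T(s) = -6 (T(s) = 2*(-3) = -6)
U = 72 (U = -12*(-6) = 72)
6949 + U = 6949 + 72 = 7021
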